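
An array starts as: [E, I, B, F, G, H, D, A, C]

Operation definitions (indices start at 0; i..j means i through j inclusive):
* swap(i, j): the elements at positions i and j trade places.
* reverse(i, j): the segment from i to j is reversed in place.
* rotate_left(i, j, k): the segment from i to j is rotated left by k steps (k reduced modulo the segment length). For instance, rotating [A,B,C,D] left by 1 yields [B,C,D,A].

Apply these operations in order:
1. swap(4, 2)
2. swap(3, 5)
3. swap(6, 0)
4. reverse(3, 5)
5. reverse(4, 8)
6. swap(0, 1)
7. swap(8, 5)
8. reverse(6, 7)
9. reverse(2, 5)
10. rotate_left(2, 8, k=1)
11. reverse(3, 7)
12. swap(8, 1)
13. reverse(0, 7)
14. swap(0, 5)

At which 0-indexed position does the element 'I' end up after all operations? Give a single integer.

After 1 (swap(4, 2)): [E, I, G, F, B, H, D, A, C]
After 2 (swap(3, 5)): [E, I, G, H, B, F, D, A, C]
After 3 (swap(6, 0)): [D, I, G, H, B, F, E, A, C]
After 4 (reverse(3, 5)): [D, I, G, F, B, H, E, A, C]
After 5 (reverse(4, 8)): [D, I, G, F, C, A, E, H, B]
After 6 (swap(0, 1)): [I, D, G, F, C, A, E, H, B]
After 7 (swap(8, 5)): [I, D, G, F, C, B, E, H, A]
After 8 (reverse(6, 7)): [I, D, G, F, C, B, H, E, A]
After 9 (reverse(2, 5)): [I, D, B, C, F, G, H, E, A]
After 10 (rotate_left(2, 8, k=1)): [I, D, C, F, G, H, E, A, B]
After 11 (reverse(3, 7)): [I, D, C, A, E, H, G, F, B]
After 12 (swap(8, 1)): [I, B, C, A, E, H, G, F, D]
After 13 (reverse(0, 7)): [F, G, H, E, A, C, B, I, D]
After 14 (swap(0, 5)): [C, G, H, E, A, F, B, I, D]

Answer: 7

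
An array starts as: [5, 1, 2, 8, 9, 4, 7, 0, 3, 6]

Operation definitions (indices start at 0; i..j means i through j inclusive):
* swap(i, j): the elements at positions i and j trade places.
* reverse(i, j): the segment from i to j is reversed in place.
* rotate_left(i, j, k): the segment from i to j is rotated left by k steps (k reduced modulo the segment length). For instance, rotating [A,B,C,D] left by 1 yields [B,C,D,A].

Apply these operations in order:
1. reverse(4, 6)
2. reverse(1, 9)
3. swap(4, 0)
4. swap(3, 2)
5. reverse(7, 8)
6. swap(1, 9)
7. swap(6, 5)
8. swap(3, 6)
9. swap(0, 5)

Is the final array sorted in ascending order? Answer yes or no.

After 1 (reverse(4, 6)): [5, 1, 2, 8, 7, 4, 9, 0, 3, 6]
After 2 (reverse(1, 9)): [5, 6, 3, 0, 9, 4, 7, 8, 2, 1]
After 3 (swap(4, 0)): [9, 6, 3, 0, 5, 4, 7, 8, 2, 1]
After 4 (swap(3, 2)): [9, 6, 0, 3, 5, 4, 7, 8, 2, 1]
After 5 (reverse(7, 8)): [9, 6, 0, 3, 5, 4, 7, 2, 8, 1]
After 6 (swap(1, 9)): [9, 1, 0, 3, 5, 4, 7, 2, 8, 6]
After 7 (swap(6, 5)): [9, 1, 0, 3, 5, 7, 4, 2, 8, 6]
After 8 (swap(3, 6)): [9, 1, 0, 4, 5, 7, 3, 2, 8, 6]
After 9 (swap(0, 5)): [7, 1, 0, 4, 5, 9, 3, 2, 8, 6]

Answer: no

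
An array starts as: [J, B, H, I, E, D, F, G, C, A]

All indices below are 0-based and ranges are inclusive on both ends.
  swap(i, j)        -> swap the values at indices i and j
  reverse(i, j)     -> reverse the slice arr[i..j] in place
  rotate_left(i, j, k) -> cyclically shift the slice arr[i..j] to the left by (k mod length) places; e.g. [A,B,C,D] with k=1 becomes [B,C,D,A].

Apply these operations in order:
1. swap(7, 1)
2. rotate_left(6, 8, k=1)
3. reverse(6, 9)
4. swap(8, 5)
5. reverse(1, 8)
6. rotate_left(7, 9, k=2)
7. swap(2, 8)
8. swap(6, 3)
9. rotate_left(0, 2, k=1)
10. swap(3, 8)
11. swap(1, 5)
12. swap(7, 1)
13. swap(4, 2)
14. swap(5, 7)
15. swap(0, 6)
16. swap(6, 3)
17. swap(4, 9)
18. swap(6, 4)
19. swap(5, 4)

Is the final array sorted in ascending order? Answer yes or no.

Answer: yes

Derivation:
After 1 (swap(7, 1)): [J, G, H, I, E, D, F, B, C, A]
After 2 (rotate_left(6, 8, k=1)): [J, G, H, I, E, D, B, C, F, A]
After 3 (reverse(6, 9)): [J, G, H, I, E, D, A, F, C, B]
After 4 (swap(8, 5)): [J, G, H, I, E, C, A, F, D, B]
After 5 (reverse(1, 8)): [J, D, F, A, C, E, I, H, G, B]
After 6 (rotate_left(7, 9, k=2)): [J, D, F, A, C, E, I, B, H, G]
After 7 (swap(2, 8)): [J, D, H, A, C, E, I, B, F, G]
After 8 (swap(6, 3)): [J, D, H, I, C, E, A, B, F, G]
After 9 (rotate_left(0, 2, k=1)): [D, H, J, I, C, E, A, B, F, G]
After 10 (swap(3, 8)): [D, H, J, F, C, E, A, B, I, G]
After 11 (swap(1, 5)): [D, E, J, F, C, H, A, B, I, G]
After 12 (swap(7, 1)): [D, B, J, F, C, H, A, E, I, G]
After 13 (swap(4, 2)): [D, B, C, F, J, H, A, E, I, G]
After 14 (swap(5, 7)): [D, B, C, F, J, E, A, H, I, G]
After 15 (swap(0, 6)): [A, B, C, F, J, E, D, H, I, G]
After 16 (swap(6, 3)): [A, B, C, D, J, E, F, H, I, G]
After 17 (swap(4, 9)): [A, B, C, D, G, E, F, H, I, J]
After 18 (swap(6, 4)): [A, B, C, D, F, E, G, H, I, J]
After 19 (swap(5, 4)): [A, B, C, D, E, F, G, H, I, J]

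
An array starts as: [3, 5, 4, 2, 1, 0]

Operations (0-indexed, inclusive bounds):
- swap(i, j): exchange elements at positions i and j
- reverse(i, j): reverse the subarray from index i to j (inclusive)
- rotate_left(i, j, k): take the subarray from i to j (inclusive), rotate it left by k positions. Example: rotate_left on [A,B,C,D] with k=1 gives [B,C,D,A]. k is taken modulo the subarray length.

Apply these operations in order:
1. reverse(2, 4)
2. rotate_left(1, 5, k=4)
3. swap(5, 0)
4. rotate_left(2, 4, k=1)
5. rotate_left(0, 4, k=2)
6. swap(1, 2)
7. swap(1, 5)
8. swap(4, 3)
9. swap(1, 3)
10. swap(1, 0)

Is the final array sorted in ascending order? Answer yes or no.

Answer: yes

Derivation:
After 1 (reverse(2, 4)): [3, 5, 1, 2, 4, 0]
After 2 (rotate_left(1, 5, k=4)): [3, 0, 5, 1, 2, 4]
After 3 (swap(5, 0)): [4, 0, 5, 1, 2, 3]
After 4 (rotate_left(2, 4, k=1)): [4, 0, 1, 2, 5, 3]
After 5 (rotate_left(0, 4, k=2)): [1, 2, 5, 4, 0, 3]
After 6 (swap(1, 2)): [1, 5, 2, 4, 0, 3]
After 7 (swap(1, 5)): [1, 3, 2, 4, 0, 5]
After 8 (swap(4, 3)): [1, 3, 2, 0, 4, 5]
After 9 (swap(1, 3)): [1, 0, 2, 3, 4, 5]
After 10 (swap(1, 0)): [0, 1, 2, 3, 4, 5]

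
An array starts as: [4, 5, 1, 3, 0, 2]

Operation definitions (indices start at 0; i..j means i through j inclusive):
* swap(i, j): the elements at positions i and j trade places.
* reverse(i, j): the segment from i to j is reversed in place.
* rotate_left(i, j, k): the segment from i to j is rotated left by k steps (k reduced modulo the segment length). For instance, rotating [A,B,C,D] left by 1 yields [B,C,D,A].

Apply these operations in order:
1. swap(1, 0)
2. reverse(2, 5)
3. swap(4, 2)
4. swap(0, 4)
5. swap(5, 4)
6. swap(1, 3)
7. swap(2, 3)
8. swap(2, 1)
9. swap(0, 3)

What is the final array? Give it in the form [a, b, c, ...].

After 1 (swap(1, 0)): [5, 4, 1, 3, 0, 2]
After 2 (reverse(2, 5)): [5, 4, 2, 0, 3, 1]
After 3 (swap(4, 2)): [5, 4, 3, 0, 2, 1]
After 4 (swap(0, 4)): [2, 4, 3, 0, 5, 1]
After 5 (swap(5, 4)): [2, 4, 3, 0, 1, 5]
After 6 (swap(1, 3)): [2, 0, 3, 4, 1, 5]
After 7 (swap(2, 3)): [2, 0, 4, 3, 1, 5]
After 8 (swap(2, 1)): [2, 4, 0, 3, 1, 5]
After 9 (swap(0, 3)): [3, 4, 0, 2, 1, 5]

Answer: [3, 4, 0, 2, 1, 5]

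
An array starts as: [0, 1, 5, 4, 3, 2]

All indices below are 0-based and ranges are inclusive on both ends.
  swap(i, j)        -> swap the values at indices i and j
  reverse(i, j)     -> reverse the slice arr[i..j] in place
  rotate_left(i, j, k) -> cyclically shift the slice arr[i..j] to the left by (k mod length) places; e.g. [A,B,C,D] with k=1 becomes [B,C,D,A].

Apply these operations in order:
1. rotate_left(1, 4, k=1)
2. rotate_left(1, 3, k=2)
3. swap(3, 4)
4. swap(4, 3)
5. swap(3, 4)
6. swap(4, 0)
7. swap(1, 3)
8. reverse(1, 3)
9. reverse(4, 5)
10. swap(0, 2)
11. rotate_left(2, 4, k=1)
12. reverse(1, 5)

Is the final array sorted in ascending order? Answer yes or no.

Answer: no

Derivation:
After 1 (rotate_left(1, 4, k=1)): [0, 5, 4, 3, 1, 2]
After 2 (rotate_left(1, 3, k=2)): [0, 3, 5, 4, 1, 2]
After 3 (swap(3, 4)): [0, 3, 5, 1, 4, 2]
After 4 (swap(4, 3)): [0, 3, 5, 4, 1, 2]
After 5 (swap(3, 4)): [0, 3, 5, 1, 4, 2]
After 6 (swap(4, 0)): [4, 3, 5, 1, 0, 2]
After 7 (swap(1, 3)): [4, 1, 5, 3, 0, 2]
After 8 (reverse(1, 3)): [4, 3, 5, 1, 0, 2]
After 9 (reverse(4, 5)): [4, 3, 5, 1, 2, 0]
After 10 (swap(0, 2)): [5, 3, 4, 1, 2, 0]
After 11 (rotate_left(2, 4, k=1)): [5, 3, 1, 2, 4, 0]
After 12 (reverse(1, 5)): [5, 0, 4, 2, 1, 3]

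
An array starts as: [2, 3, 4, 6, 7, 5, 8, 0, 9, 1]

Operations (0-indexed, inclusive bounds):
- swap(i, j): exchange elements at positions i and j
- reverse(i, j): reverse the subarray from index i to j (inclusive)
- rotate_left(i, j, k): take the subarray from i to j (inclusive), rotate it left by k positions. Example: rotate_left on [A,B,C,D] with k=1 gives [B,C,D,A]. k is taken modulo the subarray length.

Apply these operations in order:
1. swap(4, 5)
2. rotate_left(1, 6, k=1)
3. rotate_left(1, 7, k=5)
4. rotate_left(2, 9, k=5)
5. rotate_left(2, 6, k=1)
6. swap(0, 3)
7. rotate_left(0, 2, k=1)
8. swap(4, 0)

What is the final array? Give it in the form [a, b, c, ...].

After 1 (swap(4, 5)): [2, 3, 4, 6, 5, 7, 8, 0, 9, 1]
After 2 (rotate_left(1, 6, k=1)): [2, 4, 6, 5, 7, 8, 3, 0, 9, 1]
After 3 (rotate_left(1, 7, k=5)): [2, 3, 0, 4, 6, 5, 7, 8, 9, 1]
After 4 (rotate_left(2, 9, k=5)): [2, 3, 8, 9, 1, 0, 4, 6, 5, 7]
After 5 (rotate_left(2, 6, k=1)): [2, 3, 9, 1, 0, 4, 8, 6, 5, 7]
After 6 (swap(0, 3)): [1, 3, 9, 2, 0, 4, 8, 6, 5, 7]
After 7 (rotate_left(0, 2, k=1)): [3, 9, 1, 2, 0, 4, 8, 6, 5, 7]
After 8 (swap(4, 0)): [0, 9, 1, 2, 3, 4, 8, 6, 5, 7]

Answer: [0, 9, 1, 2, 3, 4, 8, 6, 5, 7]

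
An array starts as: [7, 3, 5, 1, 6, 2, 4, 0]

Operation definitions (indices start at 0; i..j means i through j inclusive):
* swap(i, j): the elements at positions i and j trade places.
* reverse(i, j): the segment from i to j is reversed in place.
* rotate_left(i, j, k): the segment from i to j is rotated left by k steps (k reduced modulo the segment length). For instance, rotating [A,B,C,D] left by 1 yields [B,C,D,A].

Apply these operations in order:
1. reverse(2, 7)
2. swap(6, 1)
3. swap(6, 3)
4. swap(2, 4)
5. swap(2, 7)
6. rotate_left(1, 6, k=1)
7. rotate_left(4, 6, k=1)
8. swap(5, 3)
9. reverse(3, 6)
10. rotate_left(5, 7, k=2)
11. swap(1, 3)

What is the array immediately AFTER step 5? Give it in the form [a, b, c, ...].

Answer: [7, 1, 5, 3, 0, 6, 4, 2]

Derivation:
After 1 (reverse(2, 7)): [7, 3, 0, 4, 2, 6, 1, 5]
After 2 (swap(6, 1)): [7, 1, 0, 4, 2, 6, 3, 5]
After 3 (swap(6, 3)): [7, 1, 0, 3, 2, 6, 4, 5]
After 4 (swap(2, 4)): [7, 1, 2, 3, 0, 6, 4, 5]
After 5 (swap(2, 7)): [7, 1, 5, 3, 0, 6, 4, 2]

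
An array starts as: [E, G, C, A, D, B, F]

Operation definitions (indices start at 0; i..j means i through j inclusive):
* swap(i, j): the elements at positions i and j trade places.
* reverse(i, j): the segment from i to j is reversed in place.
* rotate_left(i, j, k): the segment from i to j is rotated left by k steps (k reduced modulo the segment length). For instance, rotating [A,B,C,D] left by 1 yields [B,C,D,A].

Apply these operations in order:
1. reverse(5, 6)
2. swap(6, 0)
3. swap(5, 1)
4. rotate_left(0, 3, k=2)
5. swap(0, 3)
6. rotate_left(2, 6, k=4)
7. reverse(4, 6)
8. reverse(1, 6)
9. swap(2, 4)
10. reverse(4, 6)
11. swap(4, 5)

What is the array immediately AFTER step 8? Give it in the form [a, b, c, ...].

After 1 (reverse(5, 6)): [E, G, C, A, D, F, B]
After 2 (swap(6, 0)): [B, G, C, A, D, F, E]
After 3 (swap(5, 1)): [B, F, C, A, D, G, E]
After 4 (rotate_left(0, 3, k=2)): [C, A, B, F, D, G, E]
After 5 (swap(0, 3)): [F, A, B, C, D, G, E]
After 6 (rotate_left(2, 6, k=4)): [F, A, E, B, C, D, G]
After 7 (reverse(4, 6)): [F, A, E, B, G, D, C]
After 8 (reverse(1, 6)): [F, C, D, G, B, E, A]

Answer: [F, C, D, G, B, E, A]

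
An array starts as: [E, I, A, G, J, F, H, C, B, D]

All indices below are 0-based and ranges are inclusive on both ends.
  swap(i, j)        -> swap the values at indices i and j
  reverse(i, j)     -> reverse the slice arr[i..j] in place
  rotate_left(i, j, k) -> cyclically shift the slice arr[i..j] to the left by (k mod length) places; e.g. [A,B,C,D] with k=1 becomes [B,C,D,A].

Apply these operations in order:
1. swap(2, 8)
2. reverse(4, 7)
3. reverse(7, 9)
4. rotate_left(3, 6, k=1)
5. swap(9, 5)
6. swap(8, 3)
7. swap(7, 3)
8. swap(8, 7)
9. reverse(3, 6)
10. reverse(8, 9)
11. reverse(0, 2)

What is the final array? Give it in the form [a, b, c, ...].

Answer: [B, I, E, G, J, H, D, C, F, A]

Derivation:
After 1 (swap(2, 8)): [E, I, B, G, J, F, H, C, A, D]
After 2 (reverse(4, 7)): [E, I, B, G, C, H, F, J, A, D]
After 3 (reverse(7, 9)): [E, I, B, G, C, H, F, D, A, J]
After 4 (rotate_left(3, 6, k=1)): [E, I, B, C, H, F, G, D, A, J]
After 5 (swap(9, 5)): [E, I, B, C, H, J, G, D, A, F]
After 6 (swap(8, 3)): [E, I, B, A, H, J, G, D, C, F]
After 7 (swap(7, 3)): [E, I, B, D, H, J, G, A, C, F]
After 8 (swap(8, 7)): [E, I, B, D, H, J, G, C, A, F]
After 9 (reverse(3, 6)): [E, I, B, G, J, H, D, C, A, F]
After 10 (reverse(8, 9)): [E, I, B, G, J, H, D, C, F, A]
After 11 (reverse(0, 2)): [B, I, E, G, J, H, D, C, F, A]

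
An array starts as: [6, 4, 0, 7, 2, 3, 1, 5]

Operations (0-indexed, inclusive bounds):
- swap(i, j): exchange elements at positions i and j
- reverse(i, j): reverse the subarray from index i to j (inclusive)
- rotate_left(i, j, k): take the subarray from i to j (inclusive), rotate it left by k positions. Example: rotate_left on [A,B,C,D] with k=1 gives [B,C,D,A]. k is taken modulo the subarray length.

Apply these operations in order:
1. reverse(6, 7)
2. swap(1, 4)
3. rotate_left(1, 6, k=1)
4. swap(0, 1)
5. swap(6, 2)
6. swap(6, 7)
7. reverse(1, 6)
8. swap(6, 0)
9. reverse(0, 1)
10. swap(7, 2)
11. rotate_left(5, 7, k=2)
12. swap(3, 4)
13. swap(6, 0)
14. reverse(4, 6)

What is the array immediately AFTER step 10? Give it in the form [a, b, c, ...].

After 1 (reverse(6, 7)): [6, 4, 0, 7, 2, 3, 5, 1]
After 2 (swap(1, 4)): [6, 2, 0, 7, 4, 3, 5, 1]
After 3 (rotate_left(1, 6, k=1)): [6, 0, 7, 4, 3, 5, 2, 1]
After 4 (swap(0, 1)): [0, 6, 7, 4, 3, 5, 2, 1]
After 5 (swap(6, 2)): [0, 6, 2, 4, 3, 5, 7, 1]
After 6 (swap(6, 7)): [0, 6, 2, 4, 3, 5, 1, 7]
After 7 (reverse(1, 6)): [0, 1, 5, 3, 4, 2, 6, 7]
After 8 (swap(6, 0)): [6, 1, 5, 3, 4, 2, 0, 7]
After 9 (reverse(0, 1)): [1, 6, 5, 3, 4, 2, 0, 7]
After 10 (swap(7, 2)): [1, 6, 7, 3, 4, 2, 0, 5]

Answer: [1, 6, 7, 3, 4, 2, 0, 5]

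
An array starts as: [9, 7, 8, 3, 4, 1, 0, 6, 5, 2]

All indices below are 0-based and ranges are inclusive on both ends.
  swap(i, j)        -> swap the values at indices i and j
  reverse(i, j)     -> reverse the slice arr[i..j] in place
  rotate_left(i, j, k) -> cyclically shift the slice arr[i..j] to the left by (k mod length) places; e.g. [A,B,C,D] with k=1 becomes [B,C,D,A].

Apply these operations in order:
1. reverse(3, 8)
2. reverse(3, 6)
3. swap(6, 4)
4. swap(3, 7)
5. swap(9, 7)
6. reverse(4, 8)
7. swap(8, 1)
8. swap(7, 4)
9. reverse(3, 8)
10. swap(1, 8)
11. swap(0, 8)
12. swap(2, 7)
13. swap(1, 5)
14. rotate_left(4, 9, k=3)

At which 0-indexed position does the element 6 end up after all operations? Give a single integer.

Answer: 2

Derivation:
After 1 (reverse(3, 8)): [9, 7, 8, 5, 6, 0, 1, 4, 3, 2]
After 2 (reverse(3, 6)): [9, 7, 8, 1, 0, 6, 5, 4, 3, 2]
After 3 (swap(6, 4)): [9, 7, 8, 1, 5, 6, 0, 4, 3, 2]
After 4 (swap(3, 7)): [9, 7, 8, 4, 5, 6, 0, 1, 3, 2]
After 5 (swap(9, 7)): [9, 7, 8, 4, 5, 6, 0, 2, 3, 1]
After 6 (reverse(4, 8)): [9, 7, 8, 4, 3, 2, 0, 6, 5, 1]
After 7 (swap(8, 1)): [9, 5, 8, 4, 3, 2, 0, 6, 7, 1]
After 8 (swap(7, 4)): [9, 5, 8, 4, 6, 2, 0, 3, 7, 1]
After 9 (reverse(3, 8)): [9, 5, 8, 7, 3, 0, 2, 6, 4, 1]
After 10 (swap(1, 8)): [9, 4, 8, 7, 3, 0, 2, 6, 5, 1]
After 11 (swap(0, 8)): [5, 4, 8, 7, 3, 0, 2, 6, 9, 1]
After 12 (swap(2, 7)): [5, 4, 6, 7, 3, 0, 2, 8, 9, 1]
After 13 (swap(1, 5)): [5, 0, 6, 7, 3, 4, 2, 8, 9, 1]
After 14 (rotate_left(4, 9, k=3)): [5, 0, 6, 7, 8, 9, 1, 3, 4, 2]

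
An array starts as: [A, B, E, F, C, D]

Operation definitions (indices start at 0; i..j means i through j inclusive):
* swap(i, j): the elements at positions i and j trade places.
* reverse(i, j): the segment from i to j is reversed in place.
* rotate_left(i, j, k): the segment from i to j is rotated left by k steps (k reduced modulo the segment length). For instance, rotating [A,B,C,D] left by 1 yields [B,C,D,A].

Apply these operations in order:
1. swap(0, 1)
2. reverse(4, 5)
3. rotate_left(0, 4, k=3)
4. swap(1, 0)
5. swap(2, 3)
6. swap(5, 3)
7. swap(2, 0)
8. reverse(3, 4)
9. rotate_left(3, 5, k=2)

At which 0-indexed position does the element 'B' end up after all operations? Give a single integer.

Answer: 3

Derivation:
After 1 (swap(0, 1)): [B, A, E, F, C, D]
After 2 (reverse(4, 5)): [B, A, E, F, D, C]
After 3 (rotate_left(0, 4, k=3)): [F, D, B, A, E, C]
After 4 (swap(1, 0)): [D, F, B, A, E, C]
After 5 (swap(2, 3)): [D, F, A, B, E, C]
After 6 (swap(5, 3)): [D, F, A, C, E, B]
After 7 (swap(2, 0)): [A, F, D, C, E, B]
After 8 (reverse(3, 4)): [A, F, D, E, C, B]
After 9 (rotate_left(3, 5, k=2)): [A, F, D, B, E, C]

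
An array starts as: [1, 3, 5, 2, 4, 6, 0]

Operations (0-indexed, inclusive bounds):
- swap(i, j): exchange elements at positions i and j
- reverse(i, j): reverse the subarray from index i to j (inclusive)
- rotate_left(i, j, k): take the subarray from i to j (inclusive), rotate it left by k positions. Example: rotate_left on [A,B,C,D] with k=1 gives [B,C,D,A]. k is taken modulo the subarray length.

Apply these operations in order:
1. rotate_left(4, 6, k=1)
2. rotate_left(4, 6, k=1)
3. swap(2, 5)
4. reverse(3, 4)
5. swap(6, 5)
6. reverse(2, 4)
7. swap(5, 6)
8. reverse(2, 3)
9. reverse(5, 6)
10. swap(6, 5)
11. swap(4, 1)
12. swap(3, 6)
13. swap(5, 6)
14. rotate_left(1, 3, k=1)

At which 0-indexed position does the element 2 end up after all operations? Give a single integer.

After 1 (rotate_left(4, 6, k=1)): [1, 3, 5, 2, 6, 0, 4]
After 2 (rotate_left(4, 6, k=1)): [1, 3, 5, 2, 0, 4, 6]
After 3 (swap(2, 5)): [1, 3, 4, 2, 0, 5, 6]
After 4 (reverse(3, 4)): [1, 3, 4, 0, 2, 5, 6]
After 5 (swap(6, 5)): [1, 3, 4, 0, 2, 6, 5]
After 6 (reverse(2, 4)): [1, 3, 2, 0, 4, 6, 5]
After 7 (swap(5, 6)): [1, 3, 2, 0, 4, 5, 6]
After 8 (reverse(2, 3)): [1, 3, 0, 2, 4, 5, 6]
After 9 (reverse(5, 6)): [1, 3, 0, 2, 4, 6, 5]
After 10 (swap(6, 5)): [1, 3, 0, 2, 4, 5, 6]
After 11 (swap(4, 1)): [1, 4, 0, 2, 3, 5, 6]
After 12 (swap(3, 6)): [1, 4, 0, 6, 3, 5, 2]
After 13 (swap(5, 6)): [1, 4, 0, 6, 3, 2, 5]
After 14 (rotate_left(1, 3, k=1)): [1, 0, 6, 4, 3, 2, 5]

Answer: 5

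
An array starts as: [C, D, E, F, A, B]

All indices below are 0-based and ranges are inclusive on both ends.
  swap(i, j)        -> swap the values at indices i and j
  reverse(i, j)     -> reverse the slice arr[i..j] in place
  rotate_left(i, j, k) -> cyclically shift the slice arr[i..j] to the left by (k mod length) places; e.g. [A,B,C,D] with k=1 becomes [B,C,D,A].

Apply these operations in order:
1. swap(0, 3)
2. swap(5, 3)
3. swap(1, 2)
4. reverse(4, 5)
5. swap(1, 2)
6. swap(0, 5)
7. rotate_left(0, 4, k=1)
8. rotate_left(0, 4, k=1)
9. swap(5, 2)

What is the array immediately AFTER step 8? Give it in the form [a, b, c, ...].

Answer: [E, B, C, A, D, F]

Derivation:
After 1 (swap(0, 3)): [F, D, E, C, A, B]
After 2 (swap(5, 3)): [F, D, E, B, A, C]
After 3 (swap(1, 2)): [F, E, D, B, A, C]
After 4 (reverse(4, 5)): [F, E, D, B, C, A]
After 5 (swap(1, 2)): [F, D, E, B, C, A]
After 6 (swap(0, 5)): [A, D, E, B, C, F]
After 7 (rotate_left(0, 4, k=1)): [D, E, B, C, A, F]
After 8 (rotate_left(0, 4, k=1)): [E, B, C, A, D, F]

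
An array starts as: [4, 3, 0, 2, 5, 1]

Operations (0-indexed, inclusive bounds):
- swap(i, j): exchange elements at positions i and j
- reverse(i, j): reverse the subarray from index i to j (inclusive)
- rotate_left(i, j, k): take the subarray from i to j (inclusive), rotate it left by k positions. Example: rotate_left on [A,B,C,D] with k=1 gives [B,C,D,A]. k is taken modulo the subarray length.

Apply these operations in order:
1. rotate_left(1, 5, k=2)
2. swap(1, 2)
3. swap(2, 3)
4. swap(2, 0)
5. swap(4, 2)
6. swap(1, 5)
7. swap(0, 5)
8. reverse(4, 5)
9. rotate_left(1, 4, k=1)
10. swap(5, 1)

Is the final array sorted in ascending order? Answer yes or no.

Answer: no

Derivation:
After 1 (rotate_left(1, 5, k=2)): [4, 2, 5, 1, 3, 0]
After 2 (swap(1, 2)): [4, 5, 2, 1, 3, 0]
After 3 (swap(2, 3)): [4, 5, 1, 2, 3, 0]
After 4 (swap(2, 0)): [1, 5, 4, 2, 3, 0]
After 5 (swap(4, 2)): [1, 5, 3, 2, 4, 0]
After 6 (swap(1, 5)): [1, 0, 3, 2, 4, 5]
After 7 (swap(0, 5)): [5, 0, 3, 2, 4, 1]
After 8 (reverse(4, 5)): [5, 0, 3, 2, 1, 4]
After 9 (rotate_left(1, 4, k=1)): [5, 3, 2, 1, 0, 4]
After 10 (swap(5, 1)): [5, 4, 2, 1, 0, 3]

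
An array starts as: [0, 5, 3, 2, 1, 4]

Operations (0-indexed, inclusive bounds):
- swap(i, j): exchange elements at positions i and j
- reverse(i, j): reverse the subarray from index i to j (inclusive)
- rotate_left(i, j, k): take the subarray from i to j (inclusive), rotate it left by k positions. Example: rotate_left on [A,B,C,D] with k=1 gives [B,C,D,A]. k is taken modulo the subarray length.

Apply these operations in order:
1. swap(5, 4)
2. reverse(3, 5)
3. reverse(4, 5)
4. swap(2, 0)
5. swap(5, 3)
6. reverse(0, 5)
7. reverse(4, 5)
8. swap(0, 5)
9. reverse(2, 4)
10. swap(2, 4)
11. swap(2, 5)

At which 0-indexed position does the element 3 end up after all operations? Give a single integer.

After 1 (swap(5, 4)): [0, 5, 3, 2, 4, 1]
After 2 (reverse(3, 5)): [0, 5, 3, 1, 4, 2]
After 3 (reverse(4, 5)): [0, 5, 3, 1, 2, 4]
After 4 (swap(2, 0)): [3, 5, 0, 1, 2, 4]
After 5 (swap(5, 3)): [3, 5, 0, 4, 2, 1]
After 6 (reverse(0, 5)): [1, 2, 4, 0, 5, 3]
After 7 (reverse(4, 5)): [1, 2, 4, 0, 3, 5]
After 8 (swap(0, 5)): [5, 2, 4, 0, 3, 1]
After 9 (reverse(2, 4)): [5, 2, 3, 0, 4, 1]
After 10 (swap(2, 4)): [5, 2, 4, 0, 3, 1]
After 11 (swap(2, 5)): [5, 2, 1, 0, 3, 4]

Answer: 4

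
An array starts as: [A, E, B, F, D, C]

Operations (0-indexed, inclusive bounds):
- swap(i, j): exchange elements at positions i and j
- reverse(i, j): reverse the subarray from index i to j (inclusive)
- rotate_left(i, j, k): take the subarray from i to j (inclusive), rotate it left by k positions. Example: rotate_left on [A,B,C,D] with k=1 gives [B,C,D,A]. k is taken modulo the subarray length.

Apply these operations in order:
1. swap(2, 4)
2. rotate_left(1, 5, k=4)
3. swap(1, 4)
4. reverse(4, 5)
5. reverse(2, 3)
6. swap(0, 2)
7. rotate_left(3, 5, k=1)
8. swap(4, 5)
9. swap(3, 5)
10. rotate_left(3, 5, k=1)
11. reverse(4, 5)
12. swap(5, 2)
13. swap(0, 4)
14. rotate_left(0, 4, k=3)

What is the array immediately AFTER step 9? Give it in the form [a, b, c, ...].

After 1 (swap(2, 4)): [A, E, D, F, B, C]
After 2 (rotate_left(1, 5, k=4)): [A, C, E, D, F, B]
After 3 (swap(1, 4)): [A, F, E, D, C, B]
After 4 (reverse(4, 5)): [A, F, E, D, B, C]
After 5 (reverse(2, 3)): [A, F, D, E, B, C]
After 6 (swap(0, 2)): [D, F, A, E, B, C]
After 7 (rotate_left(3, 5, k=1)): [D, F, A, B, C, E]
After 8 (swap(4, 5)): [D, F, A, B, E, C]
After 9 (swap(3, 5)): [D, F, A, C, E, B]

Answer: [D, F, A, C, E, B]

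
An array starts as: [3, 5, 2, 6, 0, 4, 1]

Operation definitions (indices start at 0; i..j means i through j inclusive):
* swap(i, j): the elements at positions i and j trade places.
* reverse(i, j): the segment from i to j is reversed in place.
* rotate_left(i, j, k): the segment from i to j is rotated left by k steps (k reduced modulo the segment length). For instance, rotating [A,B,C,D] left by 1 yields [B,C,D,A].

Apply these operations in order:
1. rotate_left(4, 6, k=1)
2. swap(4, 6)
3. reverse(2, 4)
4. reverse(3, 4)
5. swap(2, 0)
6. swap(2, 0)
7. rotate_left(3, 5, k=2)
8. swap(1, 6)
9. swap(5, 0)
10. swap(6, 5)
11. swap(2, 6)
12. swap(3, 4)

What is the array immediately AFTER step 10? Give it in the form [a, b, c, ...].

After 1 (rotate_left(4, 6, k=1)): [3, 5, 2, 6, 4, 1, 0]
After 2 (swap(4, 6)): [3, 5, 2, 6, 0, 1, 4]
After 3 (reverse(2, 4)): [3, 5, 0, 6, 2, 1, 4]
After 4 (reverse(3, 4)): [3, 5, 0, 2, 6, 1, 4]
After 5 (swap(2, 0)): [0, 5, 3, 2, 6, 1, 4]
After 6 (swap(2, 0)): [3, 5, 0, 2, 6, 1, 4]
After 7 (rotate_left(3, 5, k=2)): [3, 5, 0, 1, 2, 6, 4]
After 8 (swap(1, 6)): [3, 4, 0, 1, 2, 6, 5]
After 9 (swap(5, 0)): [6, 4, 0, 1, 2, 3, 5]
After 10 (swap(6, 5)): [6, 4, 0, 1, 2, 5, 3]

Answer: [6, 4, 0, 1, 2, 5, 3]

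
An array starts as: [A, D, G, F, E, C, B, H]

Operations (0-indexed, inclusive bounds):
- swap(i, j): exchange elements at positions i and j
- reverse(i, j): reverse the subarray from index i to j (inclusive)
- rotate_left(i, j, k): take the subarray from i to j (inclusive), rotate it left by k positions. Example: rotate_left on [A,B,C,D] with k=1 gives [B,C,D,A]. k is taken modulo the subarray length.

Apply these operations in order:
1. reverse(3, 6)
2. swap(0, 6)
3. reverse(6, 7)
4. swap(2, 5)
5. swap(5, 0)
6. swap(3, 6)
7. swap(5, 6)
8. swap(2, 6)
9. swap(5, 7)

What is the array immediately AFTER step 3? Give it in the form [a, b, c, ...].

Answer: [F, D, G, B, C, E, H, A]

Derivation:
After 1 (reverse(3, 6)): [A, D, G, B, C, E, F, H]
After 2 (swap(0, 6)): [F, D, G, B, C, E, A, H]
After 3 (reverse(6, 7)): [F, D, G, B, C, E, H, A]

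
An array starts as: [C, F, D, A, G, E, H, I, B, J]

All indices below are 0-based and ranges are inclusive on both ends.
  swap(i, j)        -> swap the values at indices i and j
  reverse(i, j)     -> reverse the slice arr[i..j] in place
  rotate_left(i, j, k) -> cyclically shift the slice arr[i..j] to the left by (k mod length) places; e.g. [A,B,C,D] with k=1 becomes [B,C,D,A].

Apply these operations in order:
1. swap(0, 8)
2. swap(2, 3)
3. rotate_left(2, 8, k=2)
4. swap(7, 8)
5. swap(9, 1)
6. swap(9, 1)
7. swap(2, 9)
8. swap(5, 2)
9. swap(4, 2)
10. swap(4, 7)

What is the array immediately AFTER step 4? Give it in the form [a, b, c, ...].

After 1 (swap(0, 8)): [B, F, D, A, G, E, H, I, C, J]
After 2 (swap(2, 3)): [B, F, A, D, G, E, H, I, C, J]
After 3 (rotate_left(2, 8, k=2)): [B, F, G, E, H, I, C, A, D, J]
After 4 (swap(7, 8)): [B, F, G, E, H, I, C, D, A, J]

Answer: [B, F, G, E, H, I, C, D, A, J]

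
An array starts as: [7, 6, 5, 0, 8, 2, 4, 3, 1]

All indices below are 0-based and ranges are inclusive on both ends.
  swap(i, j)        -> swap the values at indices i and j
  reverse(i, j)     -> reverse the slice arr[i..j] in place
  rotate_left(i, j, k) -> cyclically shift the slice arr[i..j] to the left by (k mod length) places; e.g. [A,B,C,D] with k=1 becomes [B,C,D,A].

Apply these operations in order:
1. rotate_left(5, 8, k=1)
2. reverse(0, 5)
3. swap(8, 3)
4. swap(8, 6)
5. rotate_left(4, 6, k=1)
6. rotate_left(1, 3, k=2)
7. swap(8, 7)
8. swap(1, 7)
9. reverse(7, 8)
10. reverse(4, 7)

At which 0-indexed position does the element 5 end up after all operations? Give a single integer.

Answer: 6

Derivation:
After 1 (rotate_left(5, 8, k=1)): [7, 6, 5, 0, 8, 4, 3, 1, 2]
After 2 (reverse(0, 5)): [4, 8, 0, 5, 6, 7, 3, 1, 2]
After 3 (swap(8, 3)): [4, 8, 0, 2, 6, 7, 3, 1, 5]
After 4 (swap(8, 6)): [4, 8, 0, 2, 6, 7, 5, 1, 3]
After 5 (rotate_left(4, 6, k=1)): [4, 8, 0, 2, 7, 5, 6, 1, 3]
After 6 (rotate_left(1, 3, k=2)): [4, 2, 8, 0, 7, 5, 6, 1, 3]
After 7 (swap(8, 7)): [4, 2, 8, 0, 7, 5, 6, 3, 1]
After 8 (swap(1, 7)): [4, 3, 8, 0, 7, 5, 6, 2, 1]
After 9 (reverse(7, 8)): [4, 3, 8, 0, 7, 5, 6, 1, 2]
After 10 (reverse(4, 7)): [4, 3, 8, 0, 1, 6, 5, 7, 2]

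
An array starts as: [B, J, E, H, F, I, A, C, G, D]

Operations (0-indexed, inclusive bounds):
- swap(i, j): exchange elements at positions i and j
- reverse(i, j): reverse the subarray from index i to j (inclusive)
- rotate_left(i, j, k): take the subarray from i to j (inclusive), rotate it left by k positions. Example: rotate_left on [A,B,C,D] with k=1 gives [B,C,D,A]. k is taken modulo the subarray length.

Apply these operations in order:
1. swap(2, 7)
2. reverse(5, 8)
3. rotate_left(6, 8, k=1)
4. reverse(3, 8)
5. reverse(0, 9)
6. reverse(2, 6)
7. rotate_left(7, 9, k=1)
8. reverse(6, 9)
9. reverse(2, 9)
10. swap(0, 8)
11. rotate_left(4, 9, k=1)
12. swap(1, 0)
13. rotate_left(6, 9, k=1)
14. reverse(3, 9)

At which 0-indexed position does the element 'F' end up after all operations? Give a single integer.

Answer: 2

Derivation:
After 1 (swap(2, 7)): [B, J, C, H, F, I, A, E, G, D]
After 2 (reverse(5, 8)): [B, J, C, H, F, G, E, A, I, D]
After 3 (rotate_left(6, 8, k=1)): [B, J, C, H, F, G, A, I, E, D]
After 4 (reverse(3, 8)): [B, J, C, E, I, A, G, F, H, D]
After 5 (reverse(0, 9)): [D, H, F, G, A, I, E, C, J, B]
After 6 (reverse(2, 6)): [D, H, E, I, A, G, F, C, J, B]
After 7 (rotate_left(7, 9, k=1)): [D, H, E, I, A, G, F, J, B, C]
After 8 (reverse(6, 9)): [D, H, E, I, A, G, C, B, J, F]
After 9 (reverse(2, 9)): [D, H, F, J, B, C, G, A, I, E]
After 10 (swap(0, 8)): [I, H, F, J, B, C, G, A, D, E]
After 11 (rotate_left(4, 9, k=1)): [I, H, F, J, C, G, A, D, E, B]
After 12 (swap(1, 0)): [H, I, F, J, C, G, A, D, E, B]
After 13 (rotate_left(6, 9, k=1)): [H, I, F, J, C, G, D, E, B, A]
After 14 (reverse(3, 9)): [H, I, F, A, B, E, D, G, C, J]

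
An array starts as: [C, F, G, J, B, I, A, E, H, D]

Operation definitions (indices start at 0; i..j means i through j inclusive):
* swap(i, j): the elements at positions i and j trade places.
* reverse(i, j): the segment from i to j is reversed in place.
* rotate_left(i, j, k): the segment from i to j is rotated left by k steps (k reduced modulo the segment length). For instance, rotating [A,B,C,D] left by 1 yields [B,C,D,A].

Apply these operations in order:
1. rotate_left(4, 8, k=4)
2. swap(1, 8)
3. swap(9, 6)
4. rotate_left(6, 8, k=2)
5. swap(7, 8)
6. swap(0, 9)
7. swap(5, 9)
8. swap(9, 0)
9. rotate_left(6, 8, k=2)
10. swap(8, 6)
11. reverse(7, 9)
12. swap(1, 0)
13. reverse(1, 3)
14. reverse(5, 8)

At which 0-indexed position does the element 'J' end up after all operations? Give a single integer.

After 1 (rotate_left(4, 8, k=4)): [C, F, G, J, H, B, I, A, E, D]
After 2 (swap(1, 8)): [C, E, G, J, H, B, I, A, F, D]
After 3 (swap(9, 6)): [C, E, G, J, H, B, D, A, F, I]
After 4 (rotate_left(6, 8, k=2)): [C, E, G, J, H, B, F, D, A, I]
After 5 (swap(7, 8)): [C, E, G, J, H, B, F, A, D, I]
After 6 (swap(0, 9)): [I, E, G, J, H, B, F, A, D, C]
After 7 (swap(5, 9)): [I, E, G, J, H, C, F, A, D, B]
After 8 (swap(9, 0)): [B, E, G, J, H, C, F, A, D, I]
After 9 (rotate_left(6, 8, k=2)): [B, E, G, J, H, C, D, F, A, I]
After 10 (swap(8, 6)): [B, E, G, J, H, C, A, F, D, I]
After 11 (reverse(7, 9)): [B, E, G, J, H, C, A, I, D, F]
After 12 (swap(1, 0)): [E, B, G, J, H, C, A, I, D, F]
After 13 (reverse(1, 3)): [E, J, G, B, H, C, A, I, D, F]
After 14 (reverse(5, 8)): [E, J, G, B, H, D, I, A, C, F]

Answer: 1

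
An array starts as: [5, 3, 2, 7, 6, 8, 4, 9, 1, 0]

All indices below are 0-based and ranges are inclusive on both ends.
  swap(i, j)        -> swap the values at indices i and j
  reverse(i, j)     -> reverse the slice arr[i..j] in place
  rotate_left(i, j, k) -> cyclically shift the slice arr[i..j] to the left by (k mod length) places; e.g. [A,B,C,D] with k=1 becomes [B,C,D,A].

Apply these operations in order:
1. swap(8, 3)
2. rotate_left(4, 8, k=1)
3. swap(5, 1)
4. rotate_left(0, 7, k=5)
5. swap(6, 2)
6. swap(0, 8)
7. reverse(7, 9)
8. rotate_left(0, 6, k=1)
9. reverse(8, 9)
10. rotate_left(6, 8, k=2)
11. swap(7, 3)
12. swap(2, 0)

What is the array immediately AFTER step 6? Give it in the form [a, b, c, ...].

After 1 (swap(8, 3)): [5, 3, 2, 1, 6, 8, 4, 9, 7, 0]
After 2 (rotate_left(4, 8, k=1)): [5, 3, 2, 1, 8, 4, 9, 7, 6, 0]
After 3 (swap(5, 1)): [5, 4, 2, 1, 8, 3, 9, 7, 6, 0]
After 4 (rotate_left(0, 7, k=5)): [3, 9, 7, 5, 4, 2, 1, 8, 6, 0]
After 5 (swap(6, 2)): [3, 9, 1, 5, 4, 2, 7, 8, 6, 0]
After 6 (swap(0, 8)): [6, 9, 1, 5, 4, 2, 7, 8, 3, 0]

Answer: [6, 9, 1, 5, 4, 2, 7, 8, 3, 0]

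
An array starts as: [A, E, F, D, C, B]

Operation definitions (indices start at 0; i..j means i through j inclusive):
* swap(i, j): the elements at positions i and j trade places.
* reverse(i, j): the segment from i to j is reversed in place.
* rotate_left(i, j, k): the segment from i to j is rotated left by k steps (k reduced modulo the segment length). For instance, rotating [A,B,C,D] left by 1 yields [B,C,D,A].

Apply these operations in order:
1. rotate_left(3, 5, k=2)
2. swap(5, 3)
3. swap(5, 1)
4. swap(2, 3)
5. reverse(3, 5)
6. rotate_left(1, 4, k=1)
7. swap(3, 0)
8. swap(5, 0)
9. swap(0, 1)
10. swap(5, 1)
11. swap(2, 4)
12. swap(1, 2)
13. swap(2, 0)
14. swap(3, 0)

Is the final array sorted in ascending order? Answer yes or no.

After 1 (rotate_left(3, 5, k=2)): [A, E, F, B, D, C]
After 2 (swap(5, 3)): [A, E, F, C, D, B]
After 3 (swap(5, 1)): [A, B, F, C, D, E]
After 4 (swap(2, 3)): [A, B, C, F, D, E]
After 5 (reverse(3, 5)): [A, B, C, E, D, F]
After 6 (rotate_left(1, 4, k=1)): [A, C, E, D, B, F]
After 7 (swap(3, 0)): [D, C, E, A, B, F]
After 8 (swap(5, 0)): [F, C, E, A, B, D]
After 9 (swap(0, 1)): [C, F, E, A, B, D]
After 10 (swap(5, 1)): [C, D, E, A, B, F]
After 11 (swap(2, 4)): [C, D, B, A, E, F]
After 12 (swap(1, 2)): [C, B, D, A, E, F]
After 13 (swap(2, 0)): [D, B, C, A, E, F]
After 14 (swap(3, 0)): [A, B, C, D, E, F]

Answer: yes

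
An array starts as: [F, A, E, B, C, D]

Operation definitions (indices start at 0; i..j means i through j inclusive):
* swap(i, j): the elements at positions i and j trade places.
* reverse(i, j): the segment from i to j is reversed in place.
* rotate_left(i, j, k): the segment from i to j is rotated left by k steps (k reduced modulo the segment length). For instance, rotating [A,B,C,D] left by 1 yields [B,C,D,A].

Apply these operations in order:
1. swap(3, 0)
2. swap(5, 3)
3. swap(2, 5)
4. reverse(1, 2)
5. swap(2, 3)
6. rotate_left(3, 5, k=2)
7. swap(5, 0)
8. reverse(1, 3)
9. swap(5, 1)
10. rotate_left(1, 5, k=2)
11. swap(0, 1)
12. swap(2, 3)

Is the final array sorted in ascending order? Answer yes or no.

Answer: no

Derivation:
After 1 (swap(3, 0)): [B, A, E, F, C, D]
After 2 (swap(5, 3)): [B, A, E, D, C, F]
After 3 (swap(2, 5)): [B, A, F, D, C, E]
After 4 (reverse(1, 2)): [B, F, A, D, C, E]
After 5 (swap(2, 3)): [B, F, D, A, C, E]
After 6 (rotate_left(3, 5, k=2)): [B, F, D, E, A, C]
After 7 (swap(5, 0)): [C, F, D, E, A, B]
After 8 (reverse(1, 3)): [C, E, D, F, A, B]
After 9 (swap(5, 1)): [C, B, D, F, A, E]
After 10 (rotate_left(1, 5, k=2)): [C, F, A, E, B, D]
After 11 (swap(0, 1)): [F, C, A, E, B, D]
After 12 (swap(2, 3)): [F, C, E, A, B, D]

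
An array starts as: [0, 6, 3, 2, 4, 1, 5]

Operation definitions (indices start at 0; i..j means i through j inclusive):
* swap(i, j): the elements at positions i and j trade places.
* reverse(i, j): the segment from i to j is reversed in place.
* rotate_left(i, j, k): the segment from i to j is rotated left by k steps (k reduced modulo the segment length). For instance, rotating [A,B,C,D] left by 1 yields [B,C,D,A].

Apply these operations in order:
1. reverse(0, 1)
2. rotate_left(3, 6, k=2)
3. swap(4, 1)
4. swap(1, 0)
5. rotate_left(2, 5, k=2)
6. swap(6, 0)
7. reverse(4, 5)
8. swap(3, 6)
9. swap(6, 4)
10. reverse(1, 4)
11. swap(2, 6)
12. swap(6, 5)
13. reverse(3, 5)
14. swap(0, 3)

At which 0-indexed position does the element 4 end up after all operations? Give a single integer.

After 1 (reverse(0, 1)): [6, 0, 3, 2, 4, 1, 5]
After 2 (rotate_left(3, 6, k=2)): [6, 0, 3, 1, 5, 2, 4]
After 3 (swap(4, 1)): [6, 5, 3, 1, 0, 2, 4]
After 4 (swap(1, 0)): [5, 6, 3, 1, 0, 2, 4]
After 5 (rotate_left(2, 5, k=2)): [5, 6, 0, 2, 3, 1, 4]
After 6 (swap(6, 0)): [4, 6, 0, 2, 3, 1, 5]
After 7 (reverse(4, 5)): [4, 6, 0, 2, 1, 3, 5]
After 8 (swap(3, 6)): [4, 6, 0, 5, 1, 3, 2]
After 9 (swap(6, 4)): [4, 6, 0, 5, 2, 3, 1]
After 10 (reverse(1, 4)): [4, 2, 5, 0, 6, 3, 1]
After 11 (swap(2, 6)): [4, 2, 1, 0, 6, 3, 5]
After 12 (swap(6, 5)): [4, 2, 1, 0, 6, 5, 3]
After 13 (reverse(3, 5)): [4, 2, 1, 5, 6, 0, 3]
After 14 (swap(0, 3)): [5, 2, 1, 4, 6, 0, 3]

Answer: 3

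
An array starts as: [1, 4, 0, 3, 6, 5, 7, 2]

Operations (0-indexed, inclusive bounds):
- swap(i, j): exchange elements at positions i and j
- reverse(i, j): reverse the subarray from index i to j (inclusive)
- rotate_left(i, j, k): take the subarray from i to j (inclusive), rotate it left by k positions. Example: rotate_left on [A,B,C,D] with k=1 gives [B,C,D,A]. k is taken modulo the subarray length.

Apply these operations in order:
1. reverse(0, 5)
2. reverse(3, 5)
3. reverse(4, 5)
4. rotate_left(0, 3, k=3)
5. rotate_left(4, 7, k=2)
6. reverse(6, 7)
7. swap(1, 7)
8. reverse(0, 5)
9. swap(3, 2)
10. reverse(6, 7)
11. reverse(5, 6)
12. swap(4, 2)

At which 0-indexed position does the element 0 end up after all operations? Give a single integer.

After 1 (reverse(0, 5)): [5, 6, 3, 0, 4, 1, 7, 2]
After 2 (reverse(3, 5)): [5, 6, 3, 1, 4, 0, 7, 2]
After 3 (reverse(4, 5)): [5, 6, 3, 1, 0, 4, 7, 2]
After 4 (rotate_left(0, 3, k=3)): [1, 5, 6, 3, 0, 4, 7, 2]
After 5 (rotate_left(4, 7, k=2)): [1, 5, 6, 3, 7, 2, 0, 4]
After 6 (reverse(6, 7)): [1, 5, 6, 3, 7, 2, 4, 0]
After 7 (swap(1, 7)): [1, 0, 6, 3, 7, 2, 4, 5]
After 8 (reverse(0, 5)): [2, 7, 3, 6, 0, 1, 4, 5]
After 9 (swap(3, 2)): [2, 7, 6, 3, 0, 1, 4, 5]
After 10 (reverse(6, 7)): [2, 7, 6, 3, 0, 1, 5, 4]
After 11 (reverse(5, 6)): [2, 7, 6, 3, 0, 5, 1, 4]
After 12 (swap(4, 2)): [2, 7, 0, 3, 6, 5, 1, 4]

Answer: 2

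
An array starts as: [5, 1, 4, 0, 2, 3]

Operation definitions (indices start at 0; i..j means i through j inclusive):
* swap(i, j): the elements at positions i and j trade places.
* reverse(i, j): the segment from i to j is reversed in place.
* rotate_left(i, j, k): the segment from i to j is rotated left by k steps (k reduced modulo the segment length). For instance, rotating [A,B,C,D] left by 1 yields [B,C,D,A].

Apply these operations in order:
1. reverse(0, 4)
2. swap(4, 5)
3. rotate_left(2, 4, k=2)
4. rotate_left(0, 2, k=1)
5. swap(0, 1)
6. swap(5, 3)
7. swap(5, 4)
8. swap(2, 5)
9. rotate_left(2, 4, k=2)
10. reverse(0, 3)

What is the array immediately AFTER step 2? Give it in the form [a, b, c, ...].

Answer: [2, 0, 4, 1, 3, 5]

Derivation:
After 1 (reverse(0, 4)): [2, 0, 4, 1, 5, 3]
After 2 (swap(4, 5)): [2, 0, 4, 1, 3, 5]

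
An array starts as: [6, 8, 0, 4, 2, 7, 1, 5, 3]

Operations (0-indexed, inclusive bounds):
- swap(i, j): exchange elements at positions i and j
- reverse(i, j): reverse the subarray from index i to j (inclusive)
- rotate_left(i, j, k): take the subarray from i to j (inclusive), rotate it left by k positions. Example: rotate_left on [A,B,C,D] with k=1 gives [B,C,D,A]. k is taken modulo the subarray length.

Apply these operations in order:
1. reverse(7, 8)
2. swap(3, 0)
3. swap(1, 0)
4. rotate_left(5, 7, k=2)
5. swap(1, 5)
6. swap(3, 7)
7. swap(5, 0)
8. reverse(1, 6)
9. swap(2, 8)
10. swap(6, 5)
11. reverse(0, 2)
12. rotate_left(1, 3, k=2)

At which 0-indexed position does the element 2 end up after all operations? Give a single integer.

Answer: 1

Derivation:
After 1 (reverse(7, 8)): [6, 8, 0, 4, 2, 7, 1, 3, 5]
After 2 (swap(3, 0)): [4, 8, 0, 6, 2, 7, 1, 3, 5]
After 3 (swap(1, 0)): [8, 4, 0, 6, 2, 7, 1, 3, 5]
After 4 (rotate_left(5, 7, k=2)): [8, 4, 0, 6, 2, 3, 7, 1, 5]
After 5 (swap(1, 5)): [8, 3, 0, 6, 2, 4, 7, 1, 5]
After 6 (swap(3, 7)): [8, 3, 0, 1, 2, 4, 7, 6, 5]
After 7 (swap(5, 0)): [4, 3, 0, 1, 2, 8, 7, 6, 5]
After 8 (reverse(1, 6)): [4, 7, 8, 2, 1, 0, 3, 6, 5]
After 9 (swap(2, 8)): [4, 7, 5, 2, 1, 0, 3, 6, 8]
After 10 (swap(6, 5)): [4, 7, 5, 2, 1, 3, 0, 6, 8]
After 11 (reverse(0, 2)): [5, 7, 4, 2, 1, 3, 0, 6, 8]
After 12 (rotate_left(1, 3, k=2)): [5, 2, 7, 4, 1, 3, 0, 6, 8]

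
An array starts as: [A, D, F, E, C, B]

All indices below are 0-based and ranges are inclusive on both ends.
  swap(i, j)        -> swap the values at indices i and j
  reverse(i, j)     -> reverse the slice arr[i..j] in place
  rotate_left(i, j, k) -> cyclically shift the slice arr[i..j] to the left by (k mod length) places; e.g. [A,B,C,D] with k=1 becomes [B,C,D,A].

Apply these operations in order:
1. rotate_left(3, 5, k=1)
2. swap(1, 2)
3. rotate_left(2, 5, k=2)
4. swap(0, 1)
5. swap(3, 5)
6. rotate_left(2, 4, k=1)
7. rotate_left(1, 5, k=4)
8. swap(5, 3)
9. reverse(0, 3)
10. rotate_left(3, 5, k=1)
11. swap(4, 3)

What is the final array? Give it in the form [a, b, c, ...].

After 1 (rotate_left(3, 5, k=1)): [A, D, F, C, B, E]
After 2 (swap(1, 2)): [A, F, D, C, B, E]
After 3 (rotate_left(2, 5, k=2)): [A, F, B, E, D, C]
After 4 (swap(0, 1)): [F, A, B, E, D, C]
After 5 (swap(3, 5)): [F, A, B, C, D, E]
After 6 (rotate_left(2, 4, k=1)): [F, A, C, D, B, E]
After 7 (rotate_left(1, 5, k=4)): [F, E, A, C, D, B]
After 8 (swap(5, 3)): [F, E, A, B, D, C]
After 9 (reverse(0, 3)): [B, A, E, F, D, C]
After 10 (rotate_left(3, 5, k=1)): [B, A, E, D, C, F]
After 11 (swap(4, 3)): [B, A, E, C, D, F]

Answer: [B, A, E, C, D, F]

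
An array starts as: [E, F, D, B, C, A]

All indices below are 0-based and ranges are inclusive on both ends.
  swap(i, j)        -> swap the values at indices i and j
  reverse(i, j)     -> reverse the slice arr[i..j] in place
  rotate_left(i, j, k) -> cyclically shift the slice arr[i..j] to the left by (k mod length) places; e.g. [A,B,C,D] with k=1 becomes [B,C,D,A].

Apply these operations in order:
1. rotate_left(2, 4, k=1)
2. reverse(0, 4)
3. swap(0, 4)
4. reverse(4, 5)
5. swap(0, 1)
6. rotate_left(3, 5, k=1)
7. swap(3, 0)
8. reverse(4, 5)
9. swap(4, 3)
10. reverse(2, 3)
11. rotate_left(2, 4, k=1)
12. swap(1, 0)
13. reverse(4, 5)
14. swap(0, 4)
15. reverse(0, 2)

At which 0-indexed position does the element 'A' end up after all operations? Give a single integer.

Answer: 1

Derivation:
After 1 (rotate_left(2, 4, k=1)): [E, F, B, C, D, A]
After 2 (reverse(0, 4)): [D, C, B, F, E, A]
After 3 (swap(0, 4)): [E, C, B, F, D, A]
After 4 (reverse(4, 5)): [E, C, B, F, A, D]
After 5 (swap(0, 1)): [C, E, B, F, A, D]
After 6 (rotate_left(3, 5, k=1)): [C, E, B, A, D, F]
After 7 (swap(3, 0)): [A, E, B, C, D, F]
After 8 (reverse(4, 5)): [A, E, B, C, F, D]
After 9 (swap(4, 3)): [A, E, B, F, C, D]
After 10 (reverse(2, 3)): [A, E, F, B, C, D]
After 11 (rotate_left(2, 4, k=1)): [A, E, B, C, F, D]
After 12 (swap(1, 0)): [E, A, B, C, F, D]
After 13 (reverse(4, 5)): [E, A, B, C, D, F]
After 14 (swap(0, 4)): [D, A, B, C, E, F]
After 15 (reverse(0, 2)): [B, A, D, C, E, F]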